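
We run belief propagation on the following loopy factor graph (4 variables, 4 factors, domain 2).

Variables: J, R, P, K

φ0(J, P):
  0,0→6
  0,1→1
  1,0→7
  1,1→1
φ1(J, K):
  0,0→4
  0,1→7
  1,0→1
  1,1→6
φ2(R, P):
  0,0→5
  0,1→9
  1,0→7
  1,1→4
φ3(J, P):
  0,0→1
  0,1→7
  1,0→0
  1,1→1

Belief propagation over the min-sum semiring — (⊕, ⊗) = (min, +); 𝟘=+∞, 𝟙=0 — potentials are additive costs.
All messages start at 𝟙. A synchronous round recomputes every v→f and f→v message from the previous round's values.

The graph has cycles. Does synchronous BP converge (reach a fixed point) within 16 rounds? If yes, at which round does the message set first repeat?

NOT CONVERGED within 16 rounds

init: all messages = 𝟙 over 2 values
r1 m[φ0→J] = [1, 1]
r1 m[φ0→P] = [6, 1]
r1 m[φ1→J] = [4, 1]
r1 m[φ1→K] = [1, 6]
r1 m[φ2→R] = [5, 4]
r1 m[φ2→P] = [5, 4]
r1 m[φ3→J] = [1, 0]
r1 m[φ3→P] = [0, 1]
r1 m[J→φ0] = [0, 0]
r1 m[J→φ1] = [0, 0]
r1 m[J→φ3] = [0, 0]
r1 m[R→φ2] = [0, 0]
r1 m[P→φ0] = [0, 0]
r1 m[P→φ2] = [0, 0]
r1 m[P→φ3] = [0, 0]
r1 m[K→φ1] = [0, 0]
r2 m[φ0→J] = [1, 1]
r2 m[φ0→P] = [6, 1]
r2 m[φ1→J] = [4, 1]
r2 m[φ1→K] = [1, 6]
r2 m[φ2→R] = [5, 4]
r2 m[φ2→P] = [5, 4]
r2 m[φ3→J] = [1, 0]
r2 m[φ3→P] = [0, 1]
r2 m[J→φ0] = [5, 1]
r2 m[J→φ1] = [2, 1]
r2 m[J→φ3] = [5, 2]
r2 m[R→φ2] = [0, 0]
r2 m[P→φ0] = [5, 5]
r2 m[P→φ2] = [6, 2]
r2 m[P→φ3] = [11, 5]
r2 m[K→φ1] = [0, 0]
r3 m[φ0→J] = [6, 6]
r3 m[φ0→P] = [8, 2]
r3 m[φ1→J] = [4, 1]
r3 m[φ1→K] = [2, 7]
r3 m[φ2→R] = [11, 6]
r3 m[φ2→P] = [5, 4]
r3 m[φ3→J] = [12, 6]
r3 m[φ3→P] = [2, 3]
r3 m[J→φ0] = [5, 1]
r3 m[J→φ1] = [2, 1]
r3 m[J→φ3] = [5, 2]
r3 m[R→φ2] = [0, 0]
r3 m[P→φ0] = [5, 5]
r3 m[P→φ2] = [6, 2]
r3 m[P→φ3] = [11, 5]
r3 m[K→φ1] = [0, 0]
r4 m[φ0→J] = [6, 6]
r4 m[φ0→P] = [8, 2]
r4 m[φ1→J] = [4, 1]
r4 m[φ1→K] = [2, 7]
r4 m[φ2→R] = [11, 6]
r4 m[φ2→P] = [5, 4]
r4 m[φ3→J] = [12, 6]
r4 m[φ3→P] = [2, 3]
r4 m[J→φ0] = [16, 7]
r4 m[J→φ1] = [18, 12]
r4 m[J→φ3] = [10, 7]
r4 m[R→φ2] = [0, 0]
r4 m[P→φ0] = [7, 7]
r4 m[P→φ2] = [10, 5]
r4 m[P→φ3] = [13, 6]
r4 m[K→φ1] = [0, 0]
r5 m[φ0→J] = [8, 8]
r5 m[φ0→P] = [14, 8]
r5 m[φ1→J] = [4, 1]
r5 m[φ1→K] = [13, 18]
r5 m[φ2→R] = [14, 9]
r5 m[φ2→P] = [5, 4]
r5 m[φ3→J] = [13, 7]
r5 m[φ3→P] = [7, 8]
r5 m[J→φ0] = [16, 7]
r5 m[J→φ1] = [18, 12]
r5 m[J→φ3] = [10, 7]
r5 m[R→φ2] = [0, 0]
r5 m[P→φ0] = [7, 7]
r5 m[P→φ2] = [10, 5]
r5 m[P→φ3] = [13, 6]
r5 m[K→φ1] = [0, 0]
r6 m[φ0→J] = [8, 8]
r6 m[φ0→P] = [14, 8]
r6 m[φ1→J] = [4, 1]
r6 m[φ1→K] = [13, 18]
r6 m[φ2→R] = [14, 9]
r6 m[φ2→P] = [5, 4]
r6 m[φ3→J] = [13, 7]
r6 m[φ3→P] = [7, 8]
r6 m[J→φ0] = [17, 8]
r6 m[J→φ1] = [21, 15]
r6 m[J→φ3] = [12, 9]
r6 m[R→φ2] = [0, 0]
r6 m[P→φ0] = [12, 12]
r6 m[P→φ2] = [21, 16]
r6 m[P→φ3] = [19, 12]
r6 m[K→φ1] = [0, 0]
r7 m[φ0→J] = [13, 13]
r7 m[φ0→P] = [15, 9]
r7 m[φ1→J] = [4, 1]
r7 m[φ1→K] = [16, 21]
r7 m[φ2→R] = [25, 20]
r7 m[φ2→P] = [5, 4]
r7 m[φ3→J] = [19, 13]
r7 m[φ3→P] = [9, 10]
r7 m[J→φ0] = [17, 8]
r7 m[J→φ1] = [21, 15]
r7 m[J→φ3] = [12, 9]
r7 m[R→φ2] = [0, 0]
r7 m[P→φ0] = [12, 12]
r7 m[P→φ2] = [21, 16]
r7 m[P→φ3] = [19, 12]
r7 m[K→φ1] = [0, 0]
r8 m[φ0→J] = [13, 13]
r8 m[φ0→P] = [15, 9]
r8 m[φ1→J] = [4, 1]
r8 m[φ1→K] = [16, 21]
r8 m[φ2→R] = [25, 20]
r8 m[φ2→P] = [5, 4]
r8 m[φ3→J] = [19, 13]
r8 m[φ3→P] = [9, 10]
r8 m[J→φ0] = [23, 14]
r8 m[J→φ1] = [32, 26]
r8 m[J→φ3] = [17, 14]
r8 m[R→φ2] = [0, 0]
r8 m[P→φ0] = [14, 14]
r8 m[P→φ2] = [24, 19]
r8 m[P→φ3] = [20, 13]
r8 m[K→φ1] = [0, 0]
r9 m[φ0→J] = [15, 15]
r9 m[φ0→P] = [21, 15]
r9 m[φ1→J] = [4, 1]
r9 m[φ1→K] = [27, 32]
r9 m[φ2→R] = [28, 23]
r9 m[φ2→P] = [5, 4]
r9 m[φ3→J] = [20, 14]
r9 m[φ3→P] = [14, 15]
r9 m[J→φ0] = [23, 14]
r9 m[J→φ1] = [32, 26]
r9 m[J→φ3] = [17, 14]
r9 m[R→φ2] = [0, 0]
r9 m[P→φ0] = [14, 14]
r9 m[P→φ2] = [24, 19]
r9 m[P→φ3] = [20, 13]
r9 m[K→φ1] = [0, 0]
r10 m[φ0→J] = [15, 15]
r10 m[φ0→P] = [21, 15]
r10 m[φ1→J] = [4, 1]
r10 m[φ1→K] = [27, 32]
r10 m[φ2→R] = [28, 23]
r10 m[φ2→P] = [5, 4]
r10 m[φ3→J] = [20, 14]
r10 m[φ3→P] = [14, 15]
r10 m[J→φ0] = [24, 15]
r10 m[J→φ1] = [35, 29]
r10 m[J→φ3] = [19, 16]
r10 m[R→φ2] = [0, 0]
r10 m[P→φ0] = [19, 19]
r10 m[P→φ2] = [35, 30]
r10 m[P→φ3] = [26, 19]
r10 m[K→φ1] = [0, 0]
r11 m[φ0→J] = [20, 20]
r11 m[φ0→P] = [22, 16]
r11 m[φ1→J] = [4, 1]
r11 m[φ1→K] = [30, 35]
r11 m[φ2→R] = [39, 34]
r11 m[φ2→P] = [5, 4]
r11 m[φ3→J] = [26, 20]
r11 m[φ3→P] = [16, 17]
r11 m[J→φ0] = [24, 15]
r11 m[J→φ1] = [35, 29]
r11 m[J→φ3] = [19, 16]
r11 m[R→φ2] = [0, 0]
r11 m[P→φ0] = [19, 19]
r11 m[P→φ2] = [35, 30]
r11 m[P→φ3] = [26, 19]
r11 m[K→φ1] = [0, 0]
r12 m[φ0→J] = [20, 20]
r12 m[φ0→P] = [22, 16]
r12 m[φ1→J] = [4, 1]
r12 m[φ1→K] = [30, 35]
r12 m[φ2→R] = [39, 34]
r12 m[φ2→P] = [5, 4]
r12 m[φ3→J] = [26, 20]
r12 m[φ3→P] = [16, 17]
r12 m[J→φ0] = [30, 21]
r12 m[J→φ1] = [46, 40]
r12 m[J→φ3] = [24, 21]
r12 m[R→φ2] = [0, 0]
r12 m[P→φ0] = [21, 21]
r12 m[P→φ2] = [38, 33]
r12 m[P→φ3] = [27, 20]
r12 m[K→φ1] = [0, 0]
r13 m[φ0→J] = [22, 22]
r13 m[φ0→P] = [28, 22]
r13 m[φ1→J] = [4, 1]
r13 m[φ1→K] = [41, 46]
r13 m[φ2→R] = [42, 37]
r13 m[φ2→P] = [5, 4]
r13 m[φ3→J] = [27, 21]
r13 m[φ3→P] = [21, 22]
r13 m[J→φ0] = [30, 21]
r13 m[J→φ1] = [46, 40]
r13 m[J→φ3] = [24, 21]
r13 m[R→φ2] = [0, 0]
r13 m[P→φ0] = [21, 21]
r13 m[P→φ2] = [38, 33]
r13 m[P→φ3] = [27, 20]
r13 m[K→φ1] = [0, 0]
r14 m[φ0→J] = [22, 22]
r14 m[φ0→P] = [28, 22]
r14 m[φ1→J] = [4, 1]
r14 m[φ1→K] = [41, 46]
r14 m[φ2→R] = [42, 37]
r14 m[φ2→P] = [5, 4]
r14 m[φ3→J] = [27, 21]
r14 m[φ3→P] = [21, 22]
r14 m[J→φ0] = [31, 22]
r14 m[J→φ1] = [49, 43]
r14 m[J→φ3] = [26, 23]
r14 m[R→φ2] = [0, 0]
r14 m[P→φ0] = [26, 26]
r14 m[P→φ2] = [49, 44]
r14 m[P→φ3] = [33, 26]
r14 m[K→φ1] = [0, 0]
r15 m[φ0→J] = [27, 27]
r15 m[φ0→P] = [29, 23]
r15 m[φ1→J] = [4, 1]
r15 m[φ1→K] = [44, 49]
r15 m[φ2→R] = [53, 48]
r15 m[φ2→P] = [5, 4]
r15 m[φ3→J] = [33, 27]
r15 m[φ3→P] = [23, 24]
r15 m[J→φ0] = [31, 22]
r15 m[J→φ1] = [49, 43]
r15 m[J→φ3] = [26, 23]
r15 m[R→φ2] = [0, 0]
r15 m[P→φ0] = [26, 26]
r15 m[P→φ2] = [49, 44]
r15 m[P→φ3] = [33, 26]
r15 m[K→φ1] = [0, 0]
r16 m[φ0→J] = [27, 27]
r16 m[φ0→P] = [29, 23]
r16 m[φ1→J] = [4, 1]
r16 m[φ1→K] = [44, 49]
r16 m[φ2→R] = [53, 48]
r16 m[φ2→P] = [5, 4]
r16 m[φ3→J] = [33, 27]
r16 m[φ3→P] = [23, 24]
r16 m[J→φ0] = [37, 28]
r16 m[J→φ1] = [60, 54]
r16 m[J→φ3] = [31, 28]
r16 m[R→φ2] = [0, 0]
r16 m[P→φ0] = [28, 28]
r16 m[P→φ2] = [52, 47]
r16 m[P→φ3] = [34, 27]
r16 m[K→φ1] = [0, 0]
no fixed point within 16 rounds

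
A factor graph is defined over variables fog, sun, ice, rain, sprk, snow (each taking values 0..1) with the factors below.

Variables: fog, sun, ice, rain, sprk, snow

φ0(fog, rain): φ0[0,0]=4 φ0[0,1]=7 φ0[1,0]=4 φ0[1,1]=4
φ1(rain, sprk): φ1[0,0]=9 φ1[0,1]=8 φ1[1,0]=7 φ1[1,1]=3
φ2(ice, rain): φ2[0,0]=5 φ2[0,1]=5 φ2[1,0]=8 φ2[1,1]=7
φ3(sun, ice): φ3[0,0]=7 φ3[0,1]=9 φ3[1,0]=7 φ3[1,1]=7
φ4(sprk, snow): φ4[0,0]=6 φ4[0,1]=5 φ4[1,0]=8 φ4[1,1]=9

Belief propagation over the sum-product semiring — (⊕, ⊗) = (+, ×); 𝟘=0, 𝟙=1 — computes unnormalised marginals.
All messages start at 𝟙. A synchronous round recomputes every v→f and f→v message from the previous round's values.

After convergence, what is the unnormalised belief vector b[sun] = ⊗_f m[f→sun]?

init: all messages = 𝟙 over 2 values
r1 m[φ0→fog] = [11, 8]
r1 m[φ0→rain] = [8, 11]
r1 m[φ1→rain] = [17, 10]
r1 m[φ1→sprk] = [16, 11]
r1 m[φ2→ice] = [10, 15]
r1 m[φ2→rain] = [13, 12]
r1 m[φ3→sun] = [16, 14]
r1 m[φ3→ice] = [14, 16]
r1 m[φ4→sprk] = [11, 17]
r1 m[φ4→snow] = [14, 14]
r1 m[fog→φ0] = [1, 1]
r1 m[sun→φ3] = [1, 1]
r1 m[ice→φ2] = [1, 1]
r1 m[ice→φ3] = [1, 1]
r1 m[rain→φ0] = [1, 1]
r1 m[rain→φ1] = [1, 1]
r1 m[rain→φ2] = [1, 1]
r1 m[sprk→φ1] = [1, 1]
r1 m[sprk→φ4] = [1, 1]
r1 m[snow→φ4] = [1, 1]
r2 m[φ0→fog] = [11, 8]
r2 m[φ0→rain] = [8, 11]
r2 m[φ1→rain] = [17, 10]
r2 m[φ1→sprk] = [16, 11]
r2 m[φ2→ice] = [10, 15]
r2 m[φ2→rain] = [13, 12]
r2 m[φ3→sun] = [16, 14]
r2 m[φ3→ice] = [14, 16]
r2 m[φ4→sprk] = [11, 17]
r2 m[φ4→snow] = [14, 14]
r2 m[fog→φ0] = [1, 1]
r2 m[sun→φ3] = [1, 1]
r2 m[ice→φ2] = [14, 16]
r2 m[ice→φ3] = [10, 15]
r2 m[rain→φ0] = [221, 120]
r2 m[rain→φ1] = [104, 132]
r2 m[rain→φ2] = [136, 110]
r2 m[sprk→φ1] = [11, 17]
r2 m[sprk→φ4] = [16, 11]
r2 m[snow→φ4] = [1, 1]
r3 m[φ0→fog] = [1724, 1364]
r3 m[φ0→rain] = [8, 11]
r3 m[φ1→rain] = [235, 128]
r3 m[φ1→sprk] = [1860, 1228]
r3 m[φ2→ice] = [1230, 1858]
r3 m[φ2→rain] = [198, 182]
r3 m[φ3→sun] = [205, 175]
r3 m[φ3→ice] = [14, 16]
r3 m[φ4→sprk] = [11, 17]
r3 m[φ4→snow] = [184, 179]
r3 m[fog→φ0] = [1, 1]
r3 m[sun→φ3] = [1, 1]
r3 m[ice→φ2] = [14, 16]
r3 m[ice→φ3] = [10, 15]
r3 m[rain→φ0] = [221, 120]
r3 m[rain→φ1] = [104, 132]
r3 m[rain→φ2] = [136, 110]
r3 m[sprk→φ1] = [11, 17]
r3 m[sprk→φ4] = [16, 11]
r3 m[snow→φ4] = [1, 1]
r4 m[φ0→fog] = [1724, 1364]
r4 m[φ0→rain] = [8, 11]
r4 m[φ1→rain] = [235, 128]
r4 m[φ1→sprk] = [1860, 1228]
r4 m[φ2→ice] = [1230, 1858]
r4 m[φ2→rain] = [198, 182]
r4 m[φ3→sun] = [205, 175]
r4 m[φ3→ice] = [14, 16]
r4 m[φ4→sprk] = [11, 17]
r4 m[φ4→snow] = [184, 179]
r4 m[fog→φ0] = [1, 1]
r4 m[sun→φ3] = [1, 1]
r4 m[ice→φ2] = [14, 16]
r4 m[ice→φ3] = [1230, 1858]
r4 m[rain→φ0] = [46530, 23296]
r4 m[rain→φ1] = [1584, 2002]
r4 m[rain→φ2] = [1880, 1408]
r4 m[sprk→φ1] = [11, 17]
r4 m[sprk→φ4] = [1860, 1228]
r4 m[snow→φ4] = [1, 1]
r5 m[φ0→fog] = [349192, 279304]
r5 m[φ0→rain] = [8, 11]
r5 m[φ1→rain] = [235, 128]
r5 m[φ1→sprk] = [28270, 18678]
r5 m[φ2→ice] = [16440, 24896]
r5 m[φ2→rain] = [198, 182]
r5 m[φ3→sun] = [25332, 21616]
r5 m[φ3→ice] = [14, 16]
r5 m[φ4→sprk] = [11, 17]
r5 m[φ4→snow] = [20984, 20352]
r5 m[fog→φ0] = [1, 1]
r5 m[sun→φ3] = [1, 1]
r5 m[ice→φ2] = [14, 16]
r5 m[ice→φ3] = [1230, 1858]
r5 m[rain→φ0] = [46530, 23296]
r5 m[rain→φ1] = [1584, 2002]
r5 m[rain→φ2] = [1880, 1408]
r5 m[sprk→φ1] = [11, 17]
r5 m[sprk→φ4] = [1860, 1228]
r5 m[snow→φ4] = [1, 1]
r6 m[φ0→fog] = [349192, 279304]
r6 m[φ0→rain] = [8, 11]
r6 m[φ1→rain] = [235, 128]
r6 m[φ1→sprk] = [28270, 18678]
r6 m[φ2→ice] = [16440, 24896]
r6 m[φ2→rain] = [198, 182]
r6 m[φ3→sun] = [25332, 21616]
r6 m[φ3→ice] = [14, 16]
r6 m[φ4→sprk] = [11, 17]
r6 m[φ4→snow] = [20984, 20352]
r6 m[fog→φ0] = [1, 1]
r6 m[sun→φ3] = [1, 1]
r6 m[ice→φ2] = [14, 16]
r6 m[ice→φ3] = [16440, 24896]
r6 m[rain→φ0] = [46530, 23296]
r6 m[rain→φ1] = [1584, 2002]
r6 m[rain→φ2] = [1880, 1408]
r6 m[sprk→φ1] = [11, 17]
r6 m[sprk→φ4] = [28270, 18678]
r6 m[snow→φ4] = [1, 1]
r7 m[φ0→fog] = [349192, 279304]
r7 m[φ0→rain] = [8, 11]
r7 m[φ1→rain] = [235, 128]
r7 m[φ1→sprk] = [28270, 18678]
r7 m[φ2→ice] = [16440, 24896]
r7 m[φ2→rain] = [198, 182]
r7 m[φ3→sun] = [339144, 289352]
r7 m[φ3→ice] = [14, 16]
r7 m[φ4→sprk] = [11, 17]
r7 m[φ4→snow] = [319044, 309452]
r7 m[fog→φ0] = [1, 1]
r7 m[sun→φ3] = [1, 1]
r7 m[ice→φ2] = [14, 16]
r7 m[ice→φ3] = [16440, 24896]
r7 m[rain→φ0] = [46530, 23296]
r7 m[rain→φ1] = [1584, 2002]
r7 m[rain→φ2] = [1880, 1408]
r7 m[sprk→φ1] = [11, 17]
r7 m[sprk→φ4] = [28270, 18678]
r7 m[snow→φ4] = [1, 1]
r8 m[φ0→fog] = [349192, 279304]
r8 m[φ0→rain] = [8, 11]
r8 m[φ1→rain] = [235, 128]
r8 m[φ1→sprk] = [28270, 18678]
r8 m[φ2→ice] = [16440, 24896]
r8 m[φ2→rain] = [198, 182]
r8 m[φ3→sun] = [339144, 289352]
r8 m[φ3→ice] = [14, 16]
r8 m[φ4→sprk] = [11, 17]
r8 m[φ4→snow] = [319044, 309452]
r8 m[fog→φ0] = [1, 1]
r8 m[sun→φ3] = [1, 1]
r8 m[ice→φ2] = [14, 16]
r8 m[ice→φ3] = [16440, 24896]
r8 m[rain→φ0] = [46530, 23296]
r8 m[rain→φ1] = [1584, 2002]
r8 m[rain→φ2] = [1880, 1408]
r8 m[sprk→φ1] = [11, 17]
r8 m[sprk→φ4] = [28270, 18678]
r8 m[snow→φ4] = [1, 1]
fixed point reached at round 8
b[sun] = ⊗ incoming = [339144, 289352]

b[sun] = [339144, 289352]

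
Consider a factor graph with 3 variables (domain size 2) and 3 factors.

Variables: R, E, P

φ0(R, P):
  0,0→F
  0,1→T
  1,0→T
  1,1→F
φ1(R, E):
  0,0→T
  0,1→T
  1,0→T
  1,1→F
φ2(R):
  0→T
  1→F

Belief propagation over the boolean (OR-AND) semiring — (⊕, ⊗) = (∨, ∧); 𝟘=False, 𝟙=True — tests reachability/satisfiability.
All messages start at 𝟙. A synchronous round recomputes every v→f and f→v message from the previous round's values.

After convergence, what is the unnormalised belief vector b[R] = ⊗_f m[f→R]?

init: all messages = 𝟙 over 2 values
r1 m[φ0→R] = [T, T]
r1 m[φ0→P] = [T, T]
r1 m[φ1→R] = [T, T]
r1 m[φ1→E] = [T, T]
r1 m[φ2→R] = [T, F]
r1 m[R→φ0] = [T, T]
r1 m[R→φ1] = [T, T]
r1 m[R→φ2] = [T, T]
r1 m[E→φ1] = [T, T]
r1 m[P→φ0] = [T, T]
r2 m[φ0→R] = [T, T]
r2 m[φ0→P] = [T, T]
r2 m[φ1→R] = [T, T]
r2 m[φ1→E] = [T, T]
r2 m[φ2→R] = [T, F]
r2 m[R→φ0] = [T, F]
r2 m[R→φ1] = [T, F]
r2 m[R→φ2] = [T, T]
r2 m[E→φ1] = [T, T]
r2 m[P→φ0] = [T, T]
r3 m[φ0→R] = [T, T]
r3 m[φ0→P] = [F, T]
r3 m[φ1→R] = [T, T]
r3 m[φ1→E] = [T, T]
r3 m[φ2→R] = [T, F]
r3 m[R→φ0] = [T, F]
r3 m[R→φ1] = [T, F]
r3 m[R→φ2] = [T, T]
r3 m[E→φ1] = [T, T]
r3 m[P→φ0] = [T, T]
r4 m[φ0→R] = [T, T]
r4 m[φ0→P] = [F, T]
r4 m[φ1→R] = [T, T]
r4 m[φ1→E] = [T, T]
r4 m[φ2→R] = [T, F]
r4 m[R→φ0] = [T, F]
r4 m[R→φ1] = [T, F]
r4 m[R→φ2] = [T, T]
r4 m[E→φ1] = [T, T]
r4 m[P→φ0] = [T, T]
fixed point reached at round 4
b[R] = ⊗ incoming = [T, F]

b[R] = [T, F]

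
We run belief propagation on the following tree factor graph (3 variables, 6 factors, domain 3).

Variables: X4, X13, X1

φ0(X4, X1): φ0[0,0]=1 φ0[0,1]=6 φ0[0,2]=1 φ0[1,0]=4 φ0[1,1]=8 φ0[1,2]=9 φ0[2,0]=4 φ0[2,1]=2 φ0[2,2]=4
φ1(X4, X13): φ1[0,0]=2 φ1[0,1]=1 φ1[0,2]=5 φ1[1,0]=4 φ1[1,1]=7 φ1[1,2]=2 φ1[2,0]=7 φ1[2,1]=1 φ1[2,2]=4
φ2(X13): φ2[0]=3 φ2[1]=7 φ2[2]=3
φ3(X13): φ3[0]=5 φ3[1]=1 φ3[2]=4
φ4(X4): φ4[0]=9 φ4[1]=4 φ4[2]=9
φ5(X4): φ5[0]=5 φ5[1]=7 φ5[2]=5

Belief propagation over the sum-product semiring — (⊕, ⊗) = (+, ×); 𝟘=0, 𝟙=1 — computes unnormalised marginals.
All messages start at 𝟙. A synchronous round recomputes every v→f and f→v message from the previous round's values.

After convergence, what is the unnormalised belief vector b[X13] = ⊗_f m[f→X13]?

init: all messages = 𝟙 over 3 values
r1 m[φ0→X4] = [8, 21, 10]
r1 m[φ0→X1] = [9, 16, 14]
r1 m[φ1→X4] = [8, 13, 12]
r1 m[φ1→X13] = [13, 9, 11]
r1 m[φ2→X13] = [3, 7, 3]
r1 m[φ3→X13] = [5, 1, 4]
r1 m[φ4→X4] = [9, 4, 9]
r1 m[φ5→X4] = [5, 7, 5]
r1 m[X4→φ0] = [1, 1, 1]
r1 m[X4→φ1] = [1, 1, 1]
r1 m[X4→φ4] = [1, 1, 1]
r1 m[X4→φ5] = [1, 1, 1]
r1 m[X13→φ1] = [1, 1, 1]
r1 m[X13→φ2] = [1, 1, 1]
r1 m[X13→φ3] = [1, 1, 1]
r1 m[X1→φ0] = [1, 1, 1]
r2 m[φ0→X4] = [8, 21, 10]
r2 m[φ0→X1] = [9, 16, 14]
r2 m[φ1→X4] = [8, 13, 12]
r2 m[φ1→X13] = [13, 9, 11]
r2 m[φ2→X13] = [3, 7, 3]
r2 m[φ3→X13] = [5, 1, 4]
r2 m[φ4→X4] = [9, 4, 9]
r2 m[φ5→X4] = [5, 7, 5]
r2 m[X4→φ0] = [360, 364, 540]
r2 m[X4→φ1] = [360, 588, 450]
r2 m[X4→φ4] = [320, 1911, 600]
r2 m[X4→φ5] = [576, 1092, 1080]
r2 m[X13→φ1] = [15, 7, 12]
r2 m[X13→φ2] = [65, 9, 44]
r2 m[X13→φ3] = [39, 63, 33]
r2 m[X1→φ0] = [1, 1, 1]
r3 m[φ0→X4] = [8, 21, 10]
r3 m[φ0→X1] = [3976, 6152, 5796]
r3 m[φ1→X4] = [97, 133, 160]
r3 m[φ1→X13] = [6222, 4926, 4776]
r3 m[φ2→X13] = [3, 7, 3]
r3 m[φ3→X13] = [5, 1, 4]
r3 m[φ4→X4] = [9, 4, 9]
r3 m[φ5→X4] = [5, 7, 5]
r3 m[X4→φ0] = [360, 364, 540]
r3 m[X4→φ1] = [360, 588, 450]
r3 m[X4→φ4] = [320, 1911, 600]
r3 m[X4→φ5] = [576, 1092, 1080]
r3 m[X13→φ1] = [15, 7, 12]
r3 m[X13→φ2] = [65, 9, 44]
r3 m[X13→φ3] = [39, 63, 33]
r3 m[X1→φ0] = [1, 1, 1]
r4 m[φ0→X4] = [8, 21, 10]
r4 m[φ0→X1] = [3976, 6152, 5796]
r4 m[φ1→X4] = [97, 133, 160]
r4 m[φ1→X13] = [6222, 4926, 4776]
r4 m[φ2→X13] = [3, 7, 3]
r4 m[φ3→X13] = [5, 1, 4]
r4 m[φ4→X4] = [9, 4, 9]
r4 m[φ5→X4] = [5, 7, 5]
r4 m[X4→φ0] = [4365, 3724, 7200]
r4 m[X4→φ1] = [360, 588, 450]
r4 m[X4→φ4] = [3880, 19551, 8000]
r4 m[X4→φ5] = [6984, 11172, 14400]
r4 m[X13→φ1] = [15, 7, 12]
r4 m[X13→φ2] = [31110, 4926, 19104]
r4 m[X13→φ3] = [18666, 34482, 14328]
r4 m[X1→φ0] = [1, 1, 1]
r5 m[φ0→X4] = [8, 21, 10]
r5 m[φ0→X1] = [48061, 70382, 66681]
r5 m[φ1→X4] = [97, 133, 160]
r5 m[φ1→X13] = [6222, 4926, 4776]
r5 m[φ2→X13] = [3, 7, 3]
r5 m[φ3→X13] = [5, 1, 4]
r5 m[φ4→X4] = [9, 4, 9]
r5 m[φ5→X4] = [5, 7, 5]
r5 m[X4→φ0] = [4365, 3724, 7200]
r5 m[X4→φ1] = [360, 588, 450]
r5 m[X4→φ4] = [3880, 19551, 8000]
r5 m[X4→φ5] = [6984, 11172, 14400]
r5 m[X13→φ1] = [15, 7, 12]
r5 m[X13→φ2] = [31110, 4926, 19104]
r5 m[X13→φ3] = [18666, 34482, 14328]
r5 m[X1→φ0] = [1, 1, 1]
r6 m[φ0→X4] = [8, 21, 10]
r6 m[φ0→X1] = [48061, 70382, 66681]
r6 m[φ1→X4] = [97, 133, 160]
r6 m[φ1→X13] = [6222, 4926, 4776]
r6 m[φ2→X13] = [3, 7, 3]
r6 m[φ3→X13] = [5, 1, 4]
r6 m[φ4→X4] = [9, 4, 9]
r6 m[φ5→X4] = [5, 7, 5]
r6 m[X4→φ0] = [4365, 3724, 7200]
r6 m[X4→φ1] = [360, 588, 450]
r6 m[X4→φ4] = [3880, 19551, 8000]
r6 m[X4→φ5] = [6984, 11172, 14400]
r6 m[X13→φ1] = [15, 7, 12]
r6 m[X13→φ2] = [31110, 4926, 19104]
r6 m[X13→φ3] = [18666, 34482, 14328]
r6 m[X1→φ0] = [1, 1, 1]
fixed point reached at round 6
b[X13] = ⊗ incoming = [93330, 34482, 57312]

b[X13] = [93330, 34482, 57312]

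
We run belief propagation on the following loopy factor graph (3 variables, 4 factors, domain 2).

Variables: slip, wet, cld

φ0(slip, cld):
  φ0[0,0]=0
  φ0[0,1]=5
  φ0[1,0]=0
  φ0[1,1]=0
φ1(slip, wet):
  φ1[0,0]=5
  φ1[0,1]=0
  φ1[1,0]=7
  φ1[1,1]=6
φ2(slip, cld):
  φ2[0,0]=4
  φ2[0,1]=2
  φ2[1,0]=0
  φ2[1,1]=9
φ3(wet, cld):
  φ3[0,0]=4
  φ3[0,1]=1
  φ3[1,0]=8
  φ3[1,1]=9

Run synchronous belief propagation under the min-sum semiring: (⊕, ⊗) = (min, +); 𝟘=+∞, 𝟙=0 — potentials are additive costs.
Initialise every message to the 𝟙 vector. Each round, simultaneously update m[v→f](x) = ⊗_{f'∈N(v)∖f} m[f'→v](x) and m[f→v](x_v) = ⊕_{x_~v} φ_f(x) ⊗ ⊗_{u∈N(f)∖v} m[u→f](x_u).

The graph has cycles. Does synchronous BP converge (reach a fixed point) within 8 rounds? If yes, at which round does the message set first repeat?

NOT CONVERGED within 8 rounds

init: all messages = 𝟙 over 2 values
r1 m[φ0→slip] = [0, 0]
r1 m[φ0→cld] = [0, 0]
r1 m[φ1→slip] = [0, 6]
r1 m[φ1→wet] = [5, 0]
r1 m[φ2→slip] = [2, 0]
r1 m[φ2→cld] = [0, 2]
r1 m[φ3→wet] = [1, 8]
r1 m[φ3→cld] = [4, 1]
r1 m[slip→φ0] = [0, 0]
r1 m[slip→φ1] = [0, 0]
r1 m[slip→φ2] = [0, 0]
r1 m[wet→φ1] = [0, 0]
r1 m[wet→φ3] = [0, 0]
r1 m[cld→φ0] = [0, 0]
r1 m[cld→φ2] = [0, 0]
r1 m[cld→φ3] = [0, 0]
r2 m[φ0→slip] = [0, 0]
r2 m[φ0→cld] = [0, 0]
r2 m[φ1→slip] = [0, 6]
r2 m[φ1→wet] = [5, 0]
r2 m[φ2→slip] = [2, 0]
r2 m[φ2→cld] = [0, 2]
r2 m[φ3→wet] = [1, 8]
r2 m[φ3→cld] = [4, 1]
r2 m[slip→φ0] = [2, 6]
r2 m[slip→φ1] = [2, 0]
r2 m[slip→φ2] = [0, 6]
r2 m[wet→φ1] = [1, 8]
r2 m[wet→φ3] = [5, 0]
r2 m[cld→φ0] = [4, 3]
r2 m[cld→φ2] = [4, 1]
r2 m[cld→φ3] = [0, 2]
r3 m[φ0→slip] = [4, 3]
r3 m[φ0→cld] = [2, 6]
r3 m[φ1→slip] = [6, 8]
r3 m[φ1→wet] = [7, 2]
r3 m[φ2→slip] = [3, 4]
r3 m[φ2→cld] = [4, 2]
r3 m[φ3→wet] = [3, 8]
r3 m[φ3→cld] = [8, 6]
r3 m[slip→φ0] = [2, 6]
r3 m[slip→φ1] = [2, 0]
r3 m[slip→φ2] = [0, 6]
r3 m[wet→φ1] = [1, 8]
r3 m[wet→φ3] = [5, 0]
r3 m[cld→φ0] = [4, 3]
r3 m[cld→φ2] = [4, 1]
r3 m[cld→φ3] = [0, 2]
r4 m[φ0→slip] = [4, 3]
r4 m[φ0→cld] = [2, 6]
r4 m[φ1→slip] = [6, 8]
r4 m[φ1→wet] = [7, 2]
r4 m[φ2→slip] = [3, 4]
r4 m[φ2→cld] = [4, 2]
r4 m[φ3→wet] = [3, 8]
r4 m[φ3→cld] = [8, 6]
r4 m[slip→φ0] = [9, 12]
r4 m[slip→φ1] = [7, 7]
r4 m[slip→φ2] = [10, 11]
r4 m[wet→φ1] = [3, 8]
r4 m[wet→φ3] = [7, 2]
r4 m[cld→φ0] = [12, 8]
r4 m[cld→φ2] = [10, 12]
r4 m[cld→φ3] = [6, 8]
r5 m[φ0→slip] = [12, 8]
r5 m[φ0→cld] = [9, 12]
r5 m[φ1→slip] = [8, 10]
r5 m[φ1→wet] = [12, 7]
r5 m[φ2→slip] = [14, 10]
r5 m[φ2→cld] = [11, 12]
r5 m[φ3→wet] = [9, 14]
r5 m[φ3→cld] = [10, 8]
r5 m[slip→φ0] = [9, 12]
r5 m[slip→φ1] = [7, 7]
r5 m[slip→φ2] = [10, 11]
r5 m[wet→φ1] = [3, 8]
r5 m[wet→φ3] = [7, 2]
r5 m[cld→φ0] = [12, 8]
r5 m[cld→φ2] = [10, 12]
r5 m[cld→φ3] = [6, 8]
r6 m[φ0→slip] = [12, 8]
r6 m[φ0→cld] = [9, 12]
r6 m[φ1→slip] = [8, 10]
r6 m[φ1→wet] = [12, 7]
r6 m[φ2→slip] = [14, 10]
r6 m[φ2→cld] = [11, 12]
r6 m[φ3→wet] = [9, 14]
r6 m[φ3→cld] = [10, 8]
r6 m[slip→φ0] = [22, 20]
r6 m[slip→φ1] = [26, 18]
r6 m[slip→φ2] = [20, 18]
r6 m[wet→φ1] = [9, 14]
r6 m[wet→φ3] = [12, 7]
r6 m[cld→φ0] = [21, 20]
r6 m[cld→φ2] = [19, 20]
r6 m[cld→φ3] = [20, 24]
r7 m[φ0→slip] = [21, 20]
r7 m[φ0→cld] = [20, 20]
r7 m[φ1→slip] = [14, 16]
r7 m[φ1→wet] = [25, 24]
r7 m[φ2→slip] = [22, 19]
r7 m[φ2→cld] = [18, 22]
r7 m[φ3→wet] = [24, 28]
r7 m[φ3→cld] = [15, 13]
r7 m[slip→φ0] = [22, 20]
r7 m[slip→φ1] = [26, 18]
r7 m[slip→φ2] = [20, 18]
r7 m[wet→φ1] = [9, 14]
r7 m[wet→φ3] = [12, 7]
r7 m[cld→φ0] = [21, 20]
r7 m[cld→φ2] = [19, 20]
r7 m[cld→φ3] = [20, 24]
r8 m[φ0→slip] = [21, 20]
r8 m[φ0→cld] = [20, 20]
r8 m[φ1→slip] = [14, 16]
r8 m[φ1→wet] = [25, 24]
r8 m[φ2→slip] = [22, 19]
r8 m[φ2→cld] = [18, 22]
r8 m[φ3→wet] = [24, 28]
r8 m[φ3→cld] = [15, 13]
r8 m[slip→φ0] = [36, 35]
r8 m[slip→φ1] = [43, 39]
r8 m[slip→φ2] = [35, 36]
r8 m[wet→φ1] = [24, 28]
r8 m[wet→φ3] = [25, 24]
r8 m[cld→φ0] = [33, 35]
r8 m[cld→φ2] = [35, 33]
r8 m[cld→φ3] = [38, 42]
no fixed point within 8 rounds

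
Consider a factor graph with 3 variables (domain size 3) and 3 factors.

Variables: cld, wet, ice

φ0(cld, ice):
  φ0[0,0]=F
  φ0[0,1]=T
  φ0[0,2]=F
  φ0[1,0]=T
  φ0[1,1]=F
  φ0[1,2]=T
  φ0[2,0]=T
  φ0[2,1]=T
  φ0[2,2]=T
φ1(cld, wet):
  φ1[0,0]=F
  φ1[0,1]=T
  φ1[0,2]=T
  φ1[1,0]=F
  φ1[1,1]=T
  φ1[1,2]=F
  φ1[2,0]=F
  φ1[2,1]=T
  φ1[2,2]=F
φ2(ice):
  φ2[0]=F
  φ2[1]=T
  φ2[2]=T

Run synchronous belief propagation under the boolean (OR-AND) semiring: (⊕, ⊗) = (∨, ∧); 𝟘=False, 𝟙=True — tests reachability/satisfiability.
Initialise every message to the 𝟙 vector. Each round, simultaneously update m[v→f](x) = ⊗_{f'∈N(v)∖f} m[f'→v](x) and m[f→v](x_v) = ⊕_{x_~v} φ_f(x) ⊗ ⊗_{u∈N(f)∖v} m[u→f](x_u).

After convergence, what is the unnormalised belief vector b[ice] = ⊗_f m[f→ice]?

b[ice] = [F, T, T]

init: all messages = 𝟙 over 3 values
r1 m[φ0→cld] = [T, T, T]
r1 m[φ0→ice] = [T, T, T]
r1 m[φ1→cld] = [T, T, T]
r1 m[φ1→wet] = [F, T, T]
r1 m[φ2→ice] = [F, T, T]
r1 m[cld→φ0] = [T, T, T]
r1 m[cld→φ1] = [T, T, T]
r1 m[wet→φ1] = [T, T, T]
r1 m[ice→φ0] = [T, T, T]
r1 m[ice→φ2] = [T, T, T]
r2 m[φ0→cld] = [T, T, T]
r2 m[φ0→ice] = [T, T, T]
r2 m[φ1→cld] = [T, T, T]
r2 m[φ1→wet] = [F, T, T]
r2 m[φ2→ice] = [F, T, T]
r2 m[cld→φ0] = [T, T, T]
r2 m[cld→φ1] = [T, T, T]
r2 m[wet→φ1] = [T, T, T]
r2 m[ice→φ0] = [F, T, T]
r2 m[ice→φ2] = [T, T, T]
r3 m[φ0→cld] = [T, T, T]
r3 m[φ0→ice] = [T, T, T]
r3 m[φ1→cld] = [T, T, T]
r3 m[φ1→wet] = [F, T, T]
r3 m[φ2→ice] = [F, T, T]
r3 m[cld→φ0] = [T, T, T]
r3 m[cld→φ1] = [T, T, T]
r3 m[wet→φ1] = [T, T, T]
r3 m[ice→φ0] = [F, T, T]
r3 m[ice→φ2] = [T, T, T]
fixed point reached at round 3
b[ice] = ⊗ incoming = [F, T, T]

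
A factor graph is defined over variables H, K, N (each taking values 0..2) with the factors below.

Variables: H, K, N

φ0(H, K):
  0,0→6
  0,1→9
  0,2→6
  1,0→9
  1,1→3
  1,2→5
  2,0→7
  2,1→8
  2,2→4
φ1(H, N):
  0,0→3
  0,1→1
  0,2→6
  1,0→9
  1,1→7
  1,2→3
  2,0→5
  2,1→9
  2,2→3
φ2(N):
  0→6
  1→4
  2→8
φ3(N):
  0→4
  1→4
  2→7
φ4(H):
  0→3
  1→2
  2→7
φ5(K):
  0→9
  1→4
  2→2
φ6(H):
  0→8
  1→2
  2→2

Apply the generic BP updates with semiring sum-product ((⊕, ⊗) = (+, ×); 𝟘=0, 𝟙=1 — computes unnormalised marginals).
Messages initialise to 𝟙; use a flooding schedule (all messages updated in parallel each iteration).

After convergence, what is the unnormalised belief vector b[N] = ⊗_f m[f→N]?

init: all messages = 𝟙 over 3 values
r1 m[φ0→H] = [21, 17, 19]
r1 m[φ0→K] = [22, 20, 15]
r1 m[φ1→H] = [10, 19, 17]
r1 m[φ1→N] = [17, 17, 12]
r1 m[φ2→N] = [6, 4, 8]
r1 m[φ3→N] = [4, 4, 7]
r1 m[φ4→H] = [3, 2, 7]
r1 m[φ5→K] = [9, 4, 2]
r1 m[φ6→H] = [8, 2, 2]
r1 m[H→φ0] = [1, 1, 1]
r1 m[H→φ1] = [1, 1, 1]
r1 m[H→φ4] = [1, 1, 1]
r1 m[H→φ6] = [1, 1, 1]
r1 m[K→φ0] = [1, 1, 1]
r1 m[K→φ5] = [1, 1, 1]
r1 m[N→φ1] = [1, 1, 1]
r1 m[N→φ2] = [1, 1, 1]
r1 m[N→φ3] = [1, 1, 1]
r2 m[φ0→H] = [21, 17, 19]
r2 m[φ0→K] = [22, 20, 15]
r2 m[φ1→H] = [10, 19, 17]
r2 m[φ1→N] = [17, 17, 12]
r2 m[φ2→N] = [6, 4, 8]
r2 m[φ3→N] = [4, 4, 7]
r2 m[φ4→H] = [3, 2, 7]
r2 m[φ5→K] = [9, 4, 2]
r2 m[φ6→H] = [8, 2, 2]
r2 m[H→φ0] = [240, 76, 238]
r2 m[H→φ1] = [504, 68, 266]
r2 m[H→φ4] = [1680, 646, 646]
r2 m[H→φ6] = [630, 646, 2261]
r2 m[K→φ0] = [9, 4, 2]
r2 m[K→φ5] = [22, 20, 15]
r2 m[N→φ1] = [24, 16, 56]
r2 m[N→φ2] = [68, 68, 84]
r2 m[N→φ3] = [102, 68, 96]
r3 m[φ0→H] = [102, 103, 103]
r3 m[φ0→K] = [3790, 4292, 2772]
r3 m[φ1→H] = [424, 496, 432]
r3 m[φ1→N] = [3454, 3374, 4026]
r3 m[φ2→N] = [6, 4, 8]
r3 m[φ3→N] = [4, 4, 7]
r3 m[φ4→H] = [3, 2, 7]
r3 m[φ5→K] = [9, 4, 2]
r3 m[φ6→H] = [8, 2, 2]
r3 m[H→φ0] = [240, 76, 238]
r3 m[H→φ1] = [504, 68, 266]
r3 m[H→φ4] = [1680, 646, 646]
r3 m[H→φ6] = [630, 646, 2261]
r3 m[K→φ0] = [9, 4, 2]
r3 m[K→φ5] = [22, 20, 15]
r3 m[N→φ1] = [24, 16, 56]
r3 m[N→φ2] = [68, 68, 84]
r3 m[N→φ3] = [102, 68, 96]
r4 m[φ0→H] = [102, 103, 103]
r4 m[φ0→K] = [3790, 4292, 2772]
r4 m[φ1→H] = [424, 496, 432]
r4 m[φ1→N] = [3454, 3374, 4026]
r4 m[φ2→N] = [6, 4, 8]
r4 m[φ3→N] = [4, 4, 7]
r4 m[φ4→H] = [3, 2, 7]
r4 m[φ5→K] = [9, 4, 2]
r4 m[φ6→H] = [8, 2, 2]
r4 m[H→φ0] = [10176, 1984, 6048]
r4 m[H→φ1] = [2448, 412, 1442]
r4 m[H→φ4] = [345984, 102176, 88992]
r4 m[H→φ6] = [129744, 102176, 311472]
r4 m[K→φ0] = [9, 4, 2]
r4 m[K→φ5] = [3790, 4292, 2772]
r4 m[N→φ1] = [24, 16, 56]
r4 m[N→φ2] = [13816, 13496, 28182]
r4 m[N→φ3] = [20724, 13496, 32208]
r5 m[φ0→H] = [102, 103, 103]
r5 m[φ0→K] = [121248, 145920, 95168]
r5 m[φ1→H] = [424, 496, 432]
r5 m[φ1→N] = [18262, 18310, 20250]
r5 m[φ2→N] = [6, 4, 8]
r5 m[φ3→N] = [4, 4, 7]
r5 m[φ4→H] = [3, 2, 7]
r5 m[φ5→K] = [9, 4, 2]
r5 m[φ6→H] = [8, 2, 2]
r5 m[H→φ0] = [10176, 1984, 6048]
r5 m[H→φ1] = [2448, 412, 1442]
r5 m[H→φ4] = [345984, 102176, 88992]
r5 m[H→φ6] = [129744, 102176, 311472]
r5 m[K→φ0] = [9, 4, 2]
r5 m[K→φ5] = [3790, 4292, 2772]
r5 m[N→φ1] = [24, 16, 56]
r5 m[N→φ2] = [13816, 13496, 28182]
r5 m[N→φ3] = [20724, 13496, 32208]
r6 m[φ0→H] = [102, 103, 103]
r6 m[φ0→K] = [121248, 145920, 95168]
r6 m[φ1→H] = [424, 496, 432]
r6 m[φ1→N] = [18262, 18310, 20250]
r6 m[φ2→N] = [6, 4, 8]
r6 m[φ3→N] = [4, 4, 7]
r6 m[φ4→H] = [3, 2, 7]
r6 m[φ5→K] = [9, 4, 2]
r6 m[φ6→H] = [8, 2, 2]
r6 m[H→φ0] = [10176, 1984, 6048]
r6 m[H→φ1] = [2448, 412, 1442]
r6 m[H→φ4] = [345984, 102176, 88992]
r6 m[H→φ6] = [129744, 102176, 311472]
r6 m[K→φ0] = [9, 4, 2]
r6 m[K→φ5] = [121248, 145920, 95168]
r6 m[N→φ1] = [24, 16, 56]
r6 m[N→φ2] = [73048, 73240, 141750]
r6 m[N→φ3] = [109572, 73240, 162000]
r7 m[φ0→H] = [102, 103, 103]
r7 m[φ0→K] = [121248, 145920, 95168]
r7 m[φ1→H] = [424, 496, 432]
r7 m[φ1→N] = [18262, 18310, 20250]
r7 m[φ2→N] = [6, 4, 8]
r7 m[φ3→N] = [4, 4, 7]
r7 m[φ4→H] = [3, 2, 7]
r7 m[φ5→K] = [9, 4, 2]
r7 m[φ6→H] = [8, 2, 2]
r7 m[H→φ0] = [10176, 1984, 6048]
r7 m[H→φ1] = [2448, 412, 1442]
r7 m[H→φ4] = [345984, 102176, 88992]
r7 m[H→φ6] = [129744, 102176, 311472]
r7 m[K→φ0] = [9, 4, 2]
r7 m[K→φ5] = [121248, 145920, 95168]
r7 m[N→φ1] = [24, 16, 56]
r7 m[N→φ2] = [73048, 73240, 141750]
r7 m[N→φ3] = [109572, 73240, 162000]
fixed point reached at round 7
b[N] = ⊗ incoming = [438288, 292960, 1134000]

b[N] = [438288, 292960, 1134000]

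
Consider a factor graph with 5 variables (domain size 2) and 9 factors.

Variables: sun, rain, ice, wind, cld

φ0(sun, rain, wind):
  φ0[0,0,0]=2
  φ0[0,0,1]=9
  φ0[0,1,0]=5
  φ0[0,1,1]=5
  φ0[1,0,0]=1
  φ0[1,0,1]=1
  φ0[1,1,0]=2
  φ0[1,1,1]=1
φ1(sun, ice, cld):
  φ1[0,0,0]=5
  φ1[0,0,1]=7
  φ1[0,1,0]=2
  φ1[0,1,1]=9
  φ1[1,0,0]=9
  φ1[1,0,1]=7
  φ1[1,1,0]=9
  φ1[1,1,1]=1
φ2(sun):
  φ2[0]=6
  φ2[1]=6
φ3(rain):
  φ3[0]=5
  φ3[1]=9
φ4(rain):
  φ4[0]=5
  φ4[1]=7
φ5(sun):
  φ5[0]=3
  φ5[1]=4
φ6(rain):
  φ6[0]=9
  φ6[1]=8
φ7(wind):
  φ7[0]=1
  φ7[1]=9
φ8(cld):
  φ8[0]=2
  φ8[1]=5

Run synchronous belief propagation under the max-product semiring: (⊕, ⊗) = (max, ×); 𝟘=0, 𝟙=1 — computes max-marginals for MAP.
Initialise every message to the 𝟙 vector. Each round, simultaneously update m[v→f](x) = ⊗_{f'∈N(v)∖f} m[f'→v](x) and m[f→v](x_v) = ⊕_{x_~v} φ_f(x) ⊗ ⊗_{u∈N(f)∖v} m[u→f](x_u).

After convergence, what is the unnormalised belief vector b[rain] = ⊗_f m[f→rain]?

b[rain] = [14762250, 18370800]

init: all messages = 𝟙 over 2 values
r1 m[φ0→sun] = [9, 2]
r1 m[φ0→rain] = [9, 5]
r1 m[φ0→wind] = [5, 9]
r1 m[φ1→sun] = [9, 9]
r1 m[φ1→ice] = [9, 9]
r1 m[φ1→cld] = [9, 9]
r1 m[φ2→sun] = [6, 6]
r1 m[φ3→rain] = [5, 9]
r1 m[φ4→rain] = [5, 7]
r1 m[φ5→sun] = [3, 4]
r1 m[φ6→rain] = [9, 8]
r1 m[φ7→wind] = [1, 9]
r1 m[φ8→cld] = [2, 5]
r1 m[sun→φ0] = [1, 1]
r1 m[sun→φ1] = [1, 1]
r1 m[sun→φ2] = [1, 1]
r1 m[sun→φ5] = [1, 1]
r1 m[rain→φ0] = [1, 1]
r1 m[rain→φ3] = [1, 1]
r1 m[rain→φ4] = [1, 1]
r1 m[rain→φ6] = [1, 1]
r1 m[ice→φ1] = [1, 1]
r1 m[wind→φ0] = [1, 1]
r1 m[wind→φ7] = [1, 1]
r1 m[cld→φ1] = [1, 1]
r1 m[cld→φ8] = [1, 1]
r2 m[φ0→sun] = [9, 2]
r2 m[φ0→rain] = [9, 5]
r2 m[φ0→wind] = [5, 9]
r2 m[φ1→sun] = [9, 9]
r2 m[φ1→ice] = [9, 9]
r2 m[φ1→cld] = [9, 9]
r2 m[φ2→sun] = [6, 6]
r2 m[φ3→rain] = [5, 9]
r2 m[φ4→rain] = [5, 7]
r2 m[φ5→sun] = [3, 4]
r2 m[φ6→rain] = [9, 8]
r2 m[φ7→wind] = [1, 9]
r2 m[φ8→cld] = [2, 5]
r2 m[sun→φ0] = [162, 216]
r2 m[sun→φ1] = [162, 48]
r2 m[sun→φ2] = [243, 72]
r2 m[sun→φ5] = [486, 108]
r2 m[rain→φ0] = [225, 504]
r2 m[rain→φ3] = [405, 280]
r2 m[rain→φ4] = [405, 360]
r2 m[rain→φ6] = [225, 315]
r2 m[ice→φ1] = [1, 1]
r2 m[wind→φ0] = [1, 9]
r2 m[wind→φ7] = [5, 9]
r2 m[cld→φ1] = [2, 5]
r2 m[cld→φ8] = [9, 9]
r3 m[φ0→sun] = [22680, 4536]
r3 m[φ0→rain] = [13122, 7290]
r3 m[φ0→wind] = [408240, 408240]
r3 m[φ1→sun] = [45, 35]
r3 m[φ1→ice] = [5670, 7290]
r3 m[φ1→cld] = [810, 1458]
r3 m[φ2→sun] = [6, 6]
r3 m[φ3→rain] = [5, 9]
r3 m[φ4→rain] = [5, 7]
r3 m[φ5→sun] = [3, 4]
r3 m[φ6→rain] = [9, 8]
r3 m[φ7→wind] = [1, 9]
r3 m[φ8→cld] = [2, 5]
r3 m[sun→φ0] = [162, 216]
r3 m[sun→φ1] = [162, 48]
r3 m[sun→φ2] = [243, 72]
r3 m[sun→φ5] = [486, 108]
r3 m[rain→φ0] = [225, 504]
r3 m[rain→φ3] = [405, 280]
r3 m[rain→φ4] = [405, 360]
r3 m[rain→φ6] = [225, 315]
r3 m[ice→φ1] = [1, 1]
r3 m[wind→φ0] = [1, 9]
r3 m[wind→φ7] = [5, 9]
r3 m[cld→φ1] = [2, 5]
r3 m[cld→φ8] = [9, 9]
r4 m[φ0→sun] = [22680, 4536]
r4 m[φ0→rain] = [13122, 7290]
r4 m[φ0→wind] = [408240, 408240]
r4 m[φ1→sun] = [45, 35]
r4 m[φ1→ice] = [5670, 7290]
r4 m[φ1→cld] = [810, 1458]
r4 m[φ2→sun] = [6, 6]
r4 m[φ3→rain] = [5, 9]
r4 m[φ4→rain] = [5, 7]
r4 m[φ5→sun] = [3, 4]
r4 m[φ6→rain] = [9, 8]
r4 m[φ7→wind] = [1, 9]
r4 m[φ8→cld] = [2, 5]
r4 m[sun→φ0] = [810, 840]
r4 m[sun→φ1] = [408240, 108864]
r4 m[sun→φ2] = [3061800, 635040]
r4 m[sun→φ5] = [6123600, 952560]
r4 m[rain→φ0] = [225, 504]
r4 m[rain→φ3] = [590490, 408240]
r4 m[rain→φ4] = [590490, 524880]
r4 m[rain→φ6] = [328050, 459270]
r4 m[ice→φ1] = [1, 1]
r4 m[wind→φ0] = [1, 9]
r4 m[wind→φ7] = [408240, 408240]
r4 m[cld→φ1] = [2, 5]
r4 m[cld→φ8] = [810, 1458]
r5 m[φ0→sun] = [22680, 4536]
r5 m[φ0→rain] = [65610, 36450]
r5 m[φ0→wind] = [2041200, 2041200]
r5 m[φ1→sun] = [45, 35]
r5 m[φ1→ice] = [14288400, 18370800]
r5 m[φ1→cld] = [2041200, 3674160]
r5 m[φ2→sun] = [6, 6]
r5 m[φ3→rain] = [5, 9]
r5 m[φ4→rain] = [5, 7]
r5 m[φ5→sun] = [3, 4]
r5 m[φ6→rain] = [9, 8]
r5 m[φ7→wind] = [1, 9]
r5 m[φ8→cld] = [2, 5]
r5 m[sun→φ0] = [810, 840]
r5 m[sun→φ1] = [408240, 108864]
r5 m[sun→φ2] = [3061800, 635040]
r5 m[sun→φ5] = [6123600, 952560]
r5 m[rain→φ0] = [225, 504]
r5 m[rain→φ3] = [590490, 408240]
r5 m[rain→φ4] = [590490, 524880]
r5 m[rain→φ6] = [328050, 459270]
r5 m[ice→φ1] = [1, 1]
r5 m[wind→φ0] = [1, 9]
r5 m[wind→φ7] = [408240, 408240]
r5 m[cld→φ1] = [2, 5]
r5 m[cld→φ8] = [810, 1458]
r6 m[φ0→sun] = [22680, 4536]
r6 m[φ0→rain] = [65610, 36450]
r6 m[φ0→wind] = [2041200, 2041200]
r6 m[φ1→sun] = [45, 35]
r6 m[φ1→ice] = [14288400, 18370800]
r6 m[φ1→cld] = [2041200, 3674160]
r6 m[φ2→sun] = [6, 6]
r6 m[φ3→rain] = [5, 9]
r6 m[φ4→rain] = [5, 7]
r6 m[φ5→sun] = [3, 4]
r6 m[φ6→rain] = [9, 8]
r6 m[φ7→wind] = [1, 9]
r6 m[φ8→cld] = [2, 5]
r6 m[sun→φ0] = [810, 840]
r6 m[sun→φ1] = [408240, 108864]
r6 m[sun→φ2] = [3061800, 635040]
r6 m[sun→φ5] = [6123600, 952560]
r6 m[rain→φ0] = [225, 504]
r6 m[rain→φ3] = [2952450, 2041200]
r6 m[rain→φ4] = [2952450, 2624400]
r6 m[rain→φ6] = [1640250, 2296350]
r6 m[ice→φ1] = [1, 1]
r6 m[wind→φ0] = [1, 9]
r6 m[wind→φ7] = [2041200, 2041200]
r6 m[cld→φ1] = [2, 5]
r6 m[cld→φ8] = [2041200, 3674160]
r7 m[φ0→sun] = [22680, 4536]
r7 m[φ0→rain] = [65610, 36450]
r7 m[φ0→wind] = [2041200, 2041200]
r7 m[φ1→sun] = [45, 35]
r7 m[φ1→ice] = [14288400, 18370800]
r7 m[φ1→cld] = [2041200, 3674160]
r7 m[φ2→sun] = [6, 6]
r7 m[φ3→rain] = [5, 9]
r7 m[φ4→rain] = [5, 7]
r7 m[φ5→sun] = [3, 4]
r7 m[φ6→rain] = [9, 8]
r7 m[φ7→wind] = [1, 9]
r7 m[φ8→cld] = [2, 5]
r7 m[sun→φ0] = [810, 840]
r7 m[sun→φ1] = [408240, 108864]
r7 m[sun→φ2] = [3061800, 635040]
r7 m[sun→φ5] = [6123600, 952560]
r7 m[rain→φ0] = [225, 504]
r7 m[rain→φ3] = [2952450, 2041200]
r7 m[rain→φ4] = [2952450, 2624400]
r7 m[rain→φ6] = [1640250, 2296350]
r7 m[ice→φ1] = [1, 1]
r7 m[wind→φ0] = [1, 9]
r7 m[wind→φ7] = [2041200, 2041200]
r7 m[cld→φ1] = [2, 5]
r7 m[cld→φ8] = [2041200, 3674160]
fixed point reached at round 7
b[rain] = ⊗ incoming = [14762250, 18370800]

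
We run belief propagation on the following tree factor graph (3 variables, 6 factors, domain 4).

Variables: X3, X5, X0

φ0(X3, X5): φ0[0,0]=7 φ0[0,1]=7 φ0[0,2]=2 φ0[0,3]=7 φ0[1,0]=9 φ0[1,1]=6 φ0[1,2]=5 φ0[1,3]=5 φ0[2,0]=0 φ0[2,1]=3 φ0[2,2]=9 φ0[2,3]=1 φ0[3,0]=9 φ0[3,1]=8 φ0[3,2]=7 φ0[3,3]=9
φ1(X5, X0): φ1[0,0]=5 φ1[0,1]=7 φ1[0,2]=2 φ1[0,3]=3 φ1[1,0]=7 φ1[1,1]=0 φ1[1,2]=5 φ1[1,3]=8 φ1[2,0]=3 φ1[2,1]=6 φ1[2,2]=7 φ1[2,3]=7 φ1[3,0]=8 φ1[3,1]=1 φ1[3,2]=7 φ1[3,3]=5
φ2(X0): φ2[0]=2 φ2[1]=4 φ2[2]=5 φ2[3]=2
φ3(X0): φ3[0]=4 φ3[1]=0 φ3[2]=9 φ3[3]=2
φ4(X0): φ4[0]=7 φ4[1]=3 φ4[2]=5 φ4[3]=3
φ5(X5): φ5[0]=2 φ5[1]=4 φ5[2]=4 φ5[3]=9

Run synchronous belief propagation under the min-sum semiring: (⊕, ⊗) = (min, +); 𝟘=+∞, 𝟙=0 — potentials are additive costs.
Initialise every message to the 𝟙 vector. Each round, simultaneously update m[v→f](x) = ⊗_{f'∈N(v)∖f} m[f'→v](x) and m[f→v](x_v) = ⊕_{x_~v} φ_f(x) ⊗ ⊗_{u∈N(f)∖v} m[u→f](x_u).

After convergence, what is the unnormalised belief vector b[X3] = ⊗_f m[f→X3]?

init: all messages = 𝟙 over 4 values
r1 m[φ0→X3] = [2, 5, 0, 7]
r1 m[φ0→X5] = [0, 3, 2, 1]
r1 m[φ1→X5] = [2, 0, 3, 1]
r1 m[φ1→X0] = [3, 0, 2, 3]
r1 m[φ2→X0] = [2, 4, 5, 2]
r1 m[φ3→X0] = [4, 0, 9, 2]
r1 m[φ4→X0] = [7, 3, 5, 3]
r1 m[φ5→X5] = [2, 4, 4, 9]
r1 m[X3→φ0] = [0, 0, 0, 0]
r1 m[X5→φ0] = [0, 0, 0, 0]
r1 m[X5→φ1] = [0, 0, 0, 0]
r1 m[X5→φ5] = [0, 0, 0, 0]
r1 m[X0→φ1] = [0, 0, 0, 0]
r1 m[X0→φ2] = [0, 0, 0, 0]
r1 m[X0→φ3] = [0, 0, 0, 0]
r1 m[X0→φ4] = [0, 0, 0, 0]
r2 m[φ0→X3] = [2, 5, 0, 7]
r2 m[φ0→X5] = [0, 3, 2, 1]
r2 m[φ1→X5] = [2, 0, 3, 1]
r2 m[φ1→X0] = [3, 0, 2, 3]
r2 m[φ2→X0] = [2, 4, 5, 2]
r2 m[φ3→X0] = [4, 0, 9, 2]
r2 m[φ4→X0] = [7, 3, 5, 3]
r2 m[φ5→X5] = [2, 4, 4, 9]
r2 m[X3→φ0] = [0, 0, 0, 0]
r2 m[X5→φ0] = [4, 4, 7, 10]
r2 m[X5→φ1] = [2, 7, 6, 10]
r2 m[X5→φ5] = [2, 3, 5, 2]
r2 m[X0→φ1] = [13, 7, 19, 7]
r2 m[X0→φ2] = [14, 3, 16, 8]
r2 m[X0→φ3] = [12, 7, 12, 8]
r2 m[X0→φ4] = [9, 4, 16, 7]
r3 m[φ0→X3] = [9, 10, 4, 12]
r3 m[φ0→X5] = [0, 3, 2, 1]
r3 m[φ1→X5] = [10, 7, 13, 8]
r3 m[φ1→X0] = [7, 7, 4, 5]
r3 m[φ2→X0] = [2, 4, 5, 2]
r3 m[φ3→X0] = [4, 0, 9, 2]
r3 m[φ4→X0] = [7, 3, 5, 3]
r3 m[φ5→X5] = [2, 4, 4, 9]
r3 m[X3→φ0] = [0, 0, 0, 0]
r3 m[X5→φ0] = [4, 4, 7, 10]
r3 m[X5→φ1] = [2, 7, 6, 10]
r3 m[X5→φ5] = [2, 3, 5, 2]
r3 m[X0→φ1] = [13, 7, 19, 7]
r3 m[X0→φ2] = [14, 3, 16, 8]
r3 m[X0→φ3] = [12, 7, 12, 8]
r3 m[X0→φ4] = [9, 4, 16, 7]
r4 m[φ0→X3] = [9, 10, 4, 12]
r4 m[φ0→X5] = [0, 3, 2, 1]
r4 m[φ1→X5] = [10, 7, 13, 8]
r4 m[φ1→X0] = [7, 7, 4, 5]
r4 m[φ2→X0] = [2, 4, 5, 2]
r4 m[φ3→X0] = [4, 0, 9, 2]
r4 m[φ4→X0] = [7, 3, 5, 3]
r4 m[φ5→X5] = [2, 4, 4, 9]
r4 m[X3→φ0] = [0, 0, 0, 0]
r4 m[X5→φ0] = [12, 11, 17, 17]
r4 m[X5→φ1] = [2, 7, 6, 10]
r4 m[X5→φ5] = [10, 10, 15, 9]
r4 m[X0→φ1] = [13, 7, 19, 7]
r4 m[X0→φ2] = [18, 10, 18, 10]
r4 m[X0→φ3] = [16, 14, 14, 10]
r4 m[X0→φ4] = [13, 11, 18, 9]
r5 m[φ0→X3] = [18, 17, 12, 19]
r5 m[φ0→X5] = [0, 3, 2, 1]
r5 m[φ1→X5] = [10, 7, 13, 8]
r5 m[φ1→X0] = [7, 7, 4, 5]
r5 m[φ2→X0] = [2, 4, 5, 2]
r5 m[φ3→X0] = [4, 0, 9, 2]
r5 m[φ4→X0] = [7, 3, 5, 3]
r5 m[φ5→X5] = [2, 4, 4, 9]
r5 m[X3→φ0] = [0, 0, 0, 0]
r5 m[X5→φ0] = [12, 11, 17, 17]
r5 m[X5→φ1] = [2, 7, 6, 10]
r5 m[X5→φ5] = [10, 10, 15, 9]
r5 m[X0→φ1] = [13, 7, 19, 7]
r5 m[X0→φ2] = [18, 10, 18, 10]
r5 m[X0→φ3] = [16, 14, 14, 10]
r5 m[X0→φ4] = [13, 11, 18, 9]
r6 m[φ0→X3] = [18, 17, 12, 19]
r6 m[φ0→X5] = [0, 3, 2, 1]
r6 m[φ1→X5] = [10, 7, 13, 8]
r6 m[φ1→X0] = [7, 7, 4, 5]
r6 m[φ2→X0] = [2, 4, 5, 2]
r6 m[φ3→X0] = [4, 0, 9, 2]
r6 m[φ4→X0] = [7, 3, 5, 3]
r6 m[φ5→X5] = [2, 4, 4, 9]
r6 m[X3→φ0] = [0, 0, 0, 0]
r6 m[X5→φ0] = [12, 11, 17, 17]
r6 m[X5→φ1] = [2, 7, 6, 10]
r6 m[X5→φ5] = [10, 10, 15, 9]
r6 m[X0→φ1] = [13, 7, 19, 7]
r6 m[X0→φ2] = [18, 10, 18, 10]
r6 m[X0→φ3] = [16, 14, 14, 10]
r6 m[X0→φ4] = [13, 11, 18, 9]
fixed point reached at round 6
b[X3] = ⊗ incoming = [18, 17, 12, 19]

b[X3] = [18, 17, 12, 19]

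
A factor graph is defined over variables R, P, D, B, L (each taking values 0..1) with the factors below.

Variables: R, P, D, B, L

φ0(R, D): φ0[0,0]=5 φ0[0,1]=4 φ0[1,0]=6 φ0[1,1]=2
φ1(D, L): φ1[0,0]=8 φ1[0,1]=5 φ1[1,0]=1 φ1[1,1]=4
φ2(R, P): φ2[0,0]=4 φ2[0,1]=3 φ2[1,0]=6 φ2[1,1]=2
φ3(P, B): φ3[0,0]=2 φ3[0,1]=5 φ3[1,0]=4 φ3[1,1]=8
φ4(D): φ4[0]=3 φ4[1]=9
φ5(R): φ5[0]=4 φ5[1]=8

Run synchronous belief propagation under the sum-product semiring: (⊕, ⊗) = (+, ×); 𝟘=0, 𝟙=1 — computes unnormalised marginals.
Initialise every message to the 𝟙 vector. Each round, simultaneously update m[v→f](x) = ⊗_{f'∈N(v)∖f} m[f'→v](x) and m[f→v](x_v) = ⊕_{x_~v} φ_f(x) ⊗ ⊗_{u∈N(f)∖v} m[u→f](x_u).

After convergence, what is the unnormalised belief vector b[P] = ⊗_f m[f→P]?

b[P] = [150864, 116208]

init: all messages = 𝟙 over 2 values
r1 m[φ0→R] = [9, 8]
r1 m[φ0→D] = [11, 6]
r1 m[φ1→D] = [13, 5]
r1 m[φ1→L] = [9, 9]
r1 m[φ2→R] = [7, 8]
r1 m[φ2→P] = [10, 5]
r1 m[φ3→P] = [7, 12]
r1 m[φ3→B] = [6, 13]
r1 m[φ4→D] = [3, 9]
r1 m[φ5→R] = [4, 8]
r1 m[R→φ0] = [1, 1]
r1 m[R→φ2] = [1, 1]
r1 m[R→φ5] = [1, 1]
r1 m[P→φ2] = [1, 1]
r1 m[P→φ3] = [1, 1]
r1 m[D→φ0] = [1, 1]
r1 m[D→φ1] = [1, 1]
r1 m[D→φ4] = [1, 1]
r1 m[B→φ3] = [1, 1]
r1 m[L→φ1] = [1, 1]
r2 m[φ0→R] = [9, 8]
r2 m[φ0→D] = [11, 6]
r2 m[φ1→D] = [13, 5]
r2 m[φ1→L] = [9, 9]
r2 m[φ2→R] = [7, 8]
r2 m[φ2→P] = [10, 5]
r2 m[φ3→P] = [7, 12]
r2 m[φ3→B] = [6, 13]
r2 m[φ4→D] = [3, 9]
r2 m[φ5→R] = [4, 8]
r2 m[R→φ0] = [28, 64]
r2 m[R→φ2] = [36, 64]
r2 m[R→φ5] = [63, 64]
r2 m[P→φ2] = [7, 12]
r2 m[P→φ3] = [10, 5]
r2 m[D→φ0] = [39, 45]
r2 m[D→φ1] = [33, 54]
r2 m[D→φ4] = [143, 30]
r2 m[B→φ3] = [1, 1]
r2 m[L→φ1] = [1, 1]
r3 m[φ0→R] = [375, 324]
r3 m[φ0→D] = [524, 240]
r3 m[φ1→D] = [13, 5]
r3 m[φ1→L] = [318, 381]
r3 m[φ2→R] = [64, 66]
r3 m[φ2→P] = [528, 236]
r3 m[φ3→P] = [7, 12]
r3 m[φ3→B] = [40, 90]
r3 m[φ4→D] = [3, 9]
r3 m[φ5→R] = [4, 8]
r3 m[R→φ0] = [28, 64]
r3 m[R→φ2] = [36, 64]
r3 m[R→φ5] = [63, 64]
r3 m[P→φ2] = [7, 12]
r3 m[P→φ3] = [10, 5]
r3 m[D→φ0] = [39, 45]
r3 m[D→φ1] = [33, 54]
r3 m[D→φ4] = [143, 30]
r3 m[B→φ3] = [1, 1]
r3 m[L→φ1] = [1, 1]
r4 m[φ0→R] = [375, 324]
r4 m[φ0→D] = [524, 240]
r4 m[φ1→D] = [13, 5]
r4 m[φ1→L] = [318, 381]
r4 m[φ2→R] = [64, 66]
r4 m[φ2→P] = [528, 236]
r4 m[φ3→P] = [7, 12]
r4 m[φ3→B] = [40, 90]
r4 m[φ4→D] = [3, 9]
r4 m[φ5→R] = [4, 8]
r4 m[R→φ0] = [256, 528]
r4 m[R→φ2] = [1500, 2592]
r4 m[R→φ5] = [24000, 21384]
r4 m[P→φ2] = [7, 12]
r4 m[P→φ3] = [528, 236]
r4 m[D→φ0] = [39, 45]
r4 m[D→φ1] = [1572, 2160]
r4 m[D→φ4] = [6812, 1200]
r4 m[B→φ3] = [1, 1]
r4 m[L→φ1] = [1, 1]
r5 m[φ0→R] = [375, 324]
r5 m[φ0→D] = [4448, 2080]
r5 m[φ1→D] = [13, 5]
r5 m[φ1→L] = [14736, 16500]
r5 m[φ2→R] = [64, 66]
r5 m[φ2→P] = [21552, 9684]
r5 m[φ3→P] = [7, 12]
r5 m[φ3→B] = [2000, 4528]
r5 m[φ4→D] = [3, 9]
r5 m[φ5→R] = [4, 8]
r5 m[R→φ0] = [256, 528]
r5 m[R→φ2] = [1500, 2592]
r5 m[R→φ5] = [24000, 21384]
r5 m[P→φ2] = [7, 12]
r5 m[P→φ3] = [528, 236]
r5 m[D→φ0] = [39, 45]
r5 m[D→φ1] = [1572, 2160]
r5 m[D→φ4] = [6812, 1200]
r5 m[B→φ3] = [1, 1]
r5 m[L→φ1] = [1, 1]
r6 m[φ0→R] = [375, 324]
r6 m[φ0→D] = [4448, 2080]
r6 m[φ1→D] = [13, 5]
r6 m[φ1→L] = [14736, 16500]
r6 m[φ2→R] = [64, 66]
r6 m[φ2→P] = [21552, 9684]
r6 m[φ3→P] = [7, 12]
r6 m[φ3→B] = [2000, 4528]
r6 m[φ4→D] = [3, 9]
r6 m[φ5→R] = [4, 8]
r6 m[R→φ0] = [256, 528]
r6 m[R→φ2] = [1500, 2592]
r6 m[R→φ5] = [24000, 21384]
r6 m[P→φ2] = [7, 12]
r6 m[P→φ3] = [21552, 9684]
r6 m[D→φ0] = [39, 45]
r6 m[D→φ1] = [13344, 18720]
r6 m[D→φ4] = [57824, 10400]
r6 m[B→φ3] = [1, 1]
r6 m[L→φ1] = [1, 1]
r7 m[φ0→R] = [375, 324]
r7 m[φ0→D] = [4448, 2080]
r7 m[φ1→D] = [13, 5]
r7 m[φ1→L] = [125472, 141600]
r7 m[φ2→R] = [64, 66]
r7 m[φ2→P] = [21552, 9684]
r7 m[φ3→P] = [7, 12]
r7 m[φ3→B] = [81840, 185232]
r7 m[φ4→D] = [3, 9]
r7 m[φ5→R] = [4, 8]
r7 m[R→φ0] = [256, 528]
r7 m[R→φ2] = [1500, 2592]
r7 m[R→φ5] = [24000, 21384]
r7 m[P→φ2] = [7, 12]
r7 m[P→φ3] = [21552, 9684]
r7 m[D→φ0] = [39, 45]
r7 m[D→φ1] = [13344, 18720]
r7 m[D→φ4] = [57824, 10400]
r7 m[B→φ3] = [1, 1]
r7 m[L→φ1] = [1, 1]
r8 m[φ0→R] = [375, 324]
r8 m[φ0→D] = [4448, 2080]
r8 m[φ1→D] = [13, 5]
r8 m[φ1→L] = [125472, 141600]
r8 m[φ2→R] = [64, 66]
r8 m[φ2→P] = [21552, 9684]
r8 m[φ3→P] = [7, 12]
r8 m[φ3→B] = [81840, 185232]
r8 m[φ4→D] = [3, 9]
r8 m[φ5→R] = [4, 8]
r8 m[R→φ0] = [256, 528]
r8 m[R→φ2] = [1500, 2592]
r8 m[R→φ5] = [24000, 21384]
r8 m[P→φ2] = [7, 12]
r8 m[P→φ3] = [21552, 9684]
r8 m[D→φ0] = [39, 45]
r8 m[D→φ1] = [13344, 18720]
r8 m[D→φ4] = [57824, 10400]
r8 m[B→φ3] = [1, 1]
r8 m[L→φ1] = [1, 1]
fixed point reached at round 8
b[P] = ⊗ incoming = [150864, 116208]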